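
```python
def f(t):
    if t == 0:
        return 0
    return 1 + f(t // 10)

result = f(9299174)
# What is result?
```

Count of digits of 9299174: 7

Answer: 7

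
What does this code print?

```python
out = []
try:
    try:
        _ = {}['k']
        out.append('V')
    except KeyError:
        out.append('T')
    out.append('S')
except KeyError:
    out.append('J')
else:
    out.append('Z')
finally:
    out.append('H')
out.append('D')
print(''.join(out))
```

Execution trace: 'T' (inner except KeyError) → 'S' (try body, no exception) → 'Z' (else) → 'H' (finally) → 'D' (after the try/except). Output: TSZHD

Answer: TSZHD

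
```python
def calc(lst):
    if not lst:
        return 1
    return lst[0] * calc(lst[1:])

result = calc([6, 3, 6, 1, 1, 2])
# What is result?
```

Product over [6, 3, 6, 1, 1, 2] = 6 * 3 * 6 * 1 * 1 * 2 = 216

Answer: 216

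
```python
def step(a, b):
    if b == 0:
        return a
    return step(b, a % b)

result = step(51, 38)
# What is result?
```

step(51, 38) -> step(38, 13) -> step(13, 12) -> step(12, 1) -> step(1, 0) -> 1

Answer: 1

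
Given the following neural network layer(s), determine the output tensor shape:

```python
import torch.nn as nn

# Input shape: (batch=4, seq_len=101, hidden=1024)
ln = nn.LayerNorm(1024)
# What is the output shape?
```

Input: (4, 101, 1024) -> Output: (4, 101, 1024)

Answer: (4, 101, 1024)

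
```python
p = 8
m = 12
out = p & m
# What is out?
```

Trace:
`p = 8` → p = 8
`m = 12` → m = 12
`out = p & m` → out = 8
So out = 8

Answer: 8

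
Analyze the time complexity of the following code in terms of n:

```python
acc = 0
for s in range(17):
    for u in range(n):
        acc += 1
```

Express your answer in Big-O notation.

Each loop level contributes: 1 × n. Multiplying the contributions gives O(n).

Answer: O(n)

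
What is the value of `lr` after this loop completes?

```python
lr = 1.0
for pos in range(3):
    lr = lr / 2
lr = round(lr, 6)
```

Halving LR 3 times: 1 / 2^3
`lr` takes the values: 1.0 → 0.5 → 0.25 → 0.125

Answer: 0.125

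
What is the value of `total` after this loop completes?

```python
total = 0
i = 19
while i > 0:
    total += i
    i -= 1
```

Sum 19 down to 1
`total` takes the values: 0 → 19 → 37 → 54 → 70 → 85 → 99 → 112 → 124 → 135 → 145 → 154 → 162 → 169 → 175 → 180 → 184 → 187 → 189 → 190

Answer: 190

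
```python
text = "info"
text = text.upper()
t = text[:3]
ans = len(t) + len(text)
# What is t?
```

Trace:
`text = "info"` → text = 'info'
`text = text.upper()` → text = 'INFO'
`t = text[:3]` → t = 'INF'
`ans = len(t) + len(text)` → ans = 7
So t = 'INF'

Answer: 'INF'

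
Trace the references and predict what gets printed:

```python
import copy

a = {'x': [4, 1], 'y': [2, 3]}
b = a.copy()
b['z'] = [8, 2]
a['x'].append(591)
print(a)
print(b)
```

Key concept: shallow copy of dict with mutable values.
Step by step:
`a = {'x': [4, 1], 'y': [2, 3]}` → a = {'x': [4, 1], 'y': [2, 3]}
`b = a.copy()` → b = {'x': [4, 1], 'y': [2, 3]}
`b['z'] = [8, 2]` → b = {'x': [4, 1], 'y': [2, 3], 'z': [8, 2]}
`a['x'].append(591)` → a = {'x': [4, 1, 591], 'y': [2, 3]}; b = {'x': [4, 1, 591], 'y': [2, 3], 'z': [8, 2]}
`print(a)` → prints {'x': [4, 1, 591], 'y': [2, 3]}
`print(b)` → prints {'x': [4, 1, 591], 'y': [2, 3], 'z': [8, 2]}

Answer:
{'x': [4, 1, 591], 'y': [2, 3]}
{'x': [4, 1, 591], 'y': [2, 3], 'z': [8, 2]}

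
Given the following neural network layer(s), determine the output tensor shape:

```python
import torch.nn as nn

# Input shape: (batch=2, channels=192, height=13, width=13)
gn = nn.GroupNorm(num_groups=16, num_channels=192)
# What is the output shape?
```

Input: (2, 192, 13, 13) -> Output: (2, 192, 13, 13)

Answer: (2, 192, 13, 13)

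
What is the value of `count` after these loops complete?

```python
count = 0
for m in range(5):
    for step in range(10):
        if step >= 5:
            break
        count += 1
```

Inner breaks at 5, outer runs 5 times
`count` takes the values: 0 → 1 → 2 → 3 → 4 → 5 → 6 → 7 → 8 → 9 → 10 → 11 → 12 → 13 → 14 → 15 → 16 → 17 → 18 → 19 → 20 → 21 → 22 → 23 → 24 → 25

Answer: 25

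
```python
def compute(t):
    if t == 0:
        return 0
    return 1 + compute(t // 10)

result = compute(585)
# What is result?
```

Count of digits of 585: 3

Answer: 3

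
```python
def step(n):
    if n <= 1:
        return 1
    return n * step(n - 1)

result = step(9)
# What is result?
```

step(9) = 9 * 8 * 7 * 6 * 5 * 4 * 3 * 2 * 1 = 362880

Answer: 362880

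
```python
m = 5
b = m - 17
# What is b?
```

Trace:
`m = 5` → m = 5
`b = m - 17` → b = -12
So b = -12

Answer: -12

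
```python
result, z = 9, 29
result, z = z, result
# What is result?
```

Trace:
`result, z = 9, 29` → result = 9; z = 29
`result, z = z, result` → result = 29; z = 9
So result = 29

Answer: 29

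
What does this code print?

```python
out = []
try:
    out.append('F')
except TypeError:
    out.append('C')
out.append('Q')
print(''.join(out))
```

Execution trace: 'F' (try body, no exception) → 'Q' (after the try/except). Output: FQ

Answer: FQ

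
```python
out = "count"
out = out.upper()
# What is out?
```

Trace:
`out = "count"` → out = 'count'
`out = out.upper()` → out = 'COUNT'
So out = 'COUNT'

Answer: 'COUNT'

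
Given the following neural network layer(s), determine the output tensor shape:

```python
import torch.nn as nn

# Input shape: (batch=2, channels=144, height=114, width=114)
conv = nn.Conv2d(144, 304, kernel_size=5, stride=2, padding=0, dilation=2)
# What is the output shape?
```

Input: (2, 144, 114, 114) -> Output: (2, 304, 53, 53)

Answer: (2, 304, 53, 53)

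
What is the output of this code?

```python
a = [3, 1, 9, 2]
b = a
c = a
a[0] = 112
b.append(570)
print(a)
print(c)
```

Key concept: multiple aliases.
Step by step:
`a = [3, 1, 9, 2]` → a = [3, 1, 9, 2]
`b = a` → b = [3, 1, 9, 2] (same object as a)
`c = a` → c = [3, 1, 9, 2] (same object as a, b)
`a[0] = 112` → a = [112, 1, 9, 2] (same object as b, c); b = [112, 1, 9, 2] (same object as a, c); c = [112, 1, 9, 2] (same object as a, b)
`b.append(570)` → a = [112, 1, 9, 2, 570] (same object as b, c); b = [112, 1, 9, 2, 570] (same object as a, c); c = [112, 1, 9, 2, 570] (same object as a, b)
`print(a)` → prints [112, 1, 9, 2, 570]
`print(c)` → prints [112, 1, 9, 2, 570]

Answer:
[112, 1, 9, 2, 570]
[112, 1, 9, 2, 570]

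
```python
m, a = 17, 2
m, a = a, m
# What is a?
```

Trace:
`m, a = 17, 2` → m = 17; a = 2
`m, a = a, m` → m = 2; a = 17
So a = 17

Answer: 17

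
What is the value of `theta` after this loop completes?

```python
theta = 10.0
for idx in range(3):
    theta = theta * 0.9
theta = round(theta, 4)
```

Exponential decay: 10.0 * 0.9^3
`theta` takes the values: 10.0 → 9.0 → 8.1 → 7.29

Answer: 7.29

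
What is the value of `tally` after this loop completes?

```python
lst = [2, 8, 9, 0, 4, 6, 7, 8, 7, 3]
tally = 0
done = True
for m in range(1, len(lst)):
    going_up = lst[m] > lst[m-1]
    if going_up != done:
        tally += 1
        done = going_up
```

Count direction changes in [2, 8, 9, 0, 4, 6, 7, 8, 7, 3]
`tally` takes the values: 0 → 1 → 2 → 3

Answer: 3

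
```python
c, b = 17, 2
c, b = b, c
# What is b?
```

Trace:
`c, b = 17, 2` → c = 17; b = 2
`c, b = b, c` → c = 2; b = 17
So b = 17

Answer: 17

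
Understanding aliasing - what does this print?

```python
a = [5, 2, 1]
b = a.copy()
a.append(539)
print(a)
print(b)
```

Key concept: list.copy() creates independent copy.
Step by step:
`a = [5, 2, 1]` → a = [5, 2, 1]
`b = a.copy()` → b = [5, 2, 1]
`a.append(539)` → a = [5, 2, 1, 539]
`print(a)` → prints [5, 2, 1, 539]
`print(b)` → prints [5, 2, 1]

Answer:
[5, 2, 1, 539]
[5, 2, 1]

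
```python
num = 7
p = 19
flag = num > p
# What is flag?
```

Trace:
`num = 7` → num = 7
`p = 19` → p = 19
`flag = num > p` → flag = False
So flag = False

Answer: False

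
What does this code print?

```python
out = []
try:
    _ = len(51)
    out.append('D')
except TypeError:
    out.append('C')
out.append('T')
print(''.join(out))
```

Execution trace: 'C' (except TypeError) → 'T' (after the try/except). Output: CT

Answer: CT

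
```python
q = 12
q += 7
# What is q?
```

Trace:
`q = 12` → q = 12
`q += 7` → q = 19
So q = 19

Answer: 19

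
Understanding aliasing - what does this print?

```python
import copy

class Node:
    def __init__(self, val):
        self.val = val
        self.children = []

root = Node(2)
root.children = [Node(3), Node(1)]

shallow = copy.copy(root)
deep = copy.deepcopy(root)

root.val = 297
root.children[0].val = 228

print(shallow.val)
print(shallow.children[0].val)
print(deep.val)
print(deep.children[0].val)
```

Key concept: deep copy with custom objects.
Step by step:
`root = Node(2)` → root = Node(val=2, children=[])
`root.children = [Node(3), Node(1)]` → root = Node(val=2, children=[Node(val=3, children=[]), Node(val=1, children=[])])
`shallow = copy.copy(root)` → shallow = Node(val=2, children=[Node(val=3, children=[]), Node(val=1, children=[])])
`deep = copy.deepcopy(root)` → deep = Node(val=2, children=[Node(val=3, children=[]), Node(val=1, children=[])])
`root.val = 297` → root = Node(val=297, children=[Node(val=3, children=[]), Node(val=1, children=[])])
`root.children[0].val = 228` → root = Node(val=297, children=[Node(val=228, children=[]), Node(val=1, children=[])]); shallow = Node(val=2, children=[Node(val=228, children=[]), Node(val=1, children=[])])
`print(shallow.val)` → prints 2
`print(shallow.children[0].val)` → prints 228
`print(deep.val)` → prints 2
`print(deep.children[0].val)` → prints 3

Answer:
2
228
2
3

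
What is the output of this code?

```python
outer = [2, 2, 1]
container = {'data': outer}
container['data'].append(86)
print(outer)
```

Key concept: dict holds reference to list.
Step by step:
`outer = [2, 2, 1]` → outer = [2, 2, 1]
`container = {'data': outer}` → container = {'data': [2, 2, 1]}
`container['data'].append(86)` → outer = [2, 2, 1, 86]; container = {'data': [2, 2, 1, 86]}
`print(outer)` → prints [2, 2, 1, 86]

Answer: [2, 2, 1, 86]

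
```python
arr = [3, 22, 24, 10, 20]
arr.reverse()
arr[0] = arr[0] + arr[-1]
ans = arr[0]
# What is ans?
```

Trace:
`arr = [3, 22, 24, 10, 20]` → arr = [3, 22, 24, 10, 20]
`arr.reverse()` → arr = [20, 10, 24, 22, 3]
`arr[0] = arr[0] + arr[-1]` → arr = [23, 10, 24, 22, 3]
`ans = arr[0]` → ans = 23
So ans = 23

Answer: 23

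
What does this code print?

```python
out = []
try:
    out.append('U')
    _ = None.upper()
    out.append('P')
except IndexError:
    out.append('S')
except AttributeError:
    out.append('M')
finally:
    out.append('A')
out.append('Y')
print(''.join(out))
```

Execution trace: 'U' (try body) → 'M' (except AttributeError) → 'A' (finally) → 'Y' (after the try/except). Output: UMAY

Answer: UMAY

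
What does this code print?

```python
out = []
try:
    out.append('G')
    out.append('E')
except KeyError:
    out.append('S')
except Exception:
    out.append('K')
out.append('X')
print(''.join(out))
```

Execution trace: 'G' (try body) → 'E' (try body, no exception) → 'X' (after the try/except). Output: GEX

Answer: GEX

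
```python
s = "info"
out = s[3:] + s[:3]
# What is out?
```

Trace:
`s = "info"` → s = 'info'
`out = s[3:] + s[:3]` → out = 'oinf'
So out = 'oinf'

Answer: 'oinf'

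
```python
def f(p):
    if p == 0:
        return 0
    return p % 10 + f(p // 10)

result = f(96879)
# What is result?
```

Sum of digits of 96879: 9 + 7 + 8 + 6 + 9 = 39

Answer: 39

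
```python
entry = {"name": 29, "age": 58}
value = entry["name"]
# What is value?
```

Trace:
`entry = {"name": 29, "age": 58}` → entry = {'name': 29, 'age': 58}
`value = entry["name"]` → value = 29
So value = 29

Answer: 29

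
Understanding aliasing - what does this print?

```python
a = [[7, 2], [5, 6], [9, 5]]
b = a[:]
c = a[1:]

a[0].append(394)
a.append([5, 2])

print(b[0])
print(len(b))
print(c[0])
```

Key concept: slice with nested mutation.
Step by step:
`a = [[7, 2], [5, 6], [9, 5]]` → a = [[7, 2], [5, 6], [9, 5]]
`b = a[:]` → b = [[7, 2], [5, 6], [9, 5]]
`c = a[1:]` → c = [[5, 6], [9, 5]]
`a[0].append(394)` → a = [[7, 2, 394], [5, 6], [9, 5]]; b = [[7, 2, 394], [5, 6], [9, 5]]
`a.append([5, 2])` → a = [[7, 2, 394], [5, 6], [9, 5], [5, 2]]
`print(b[0])` → prints [7, 2, 394]
`print(len(b))` → prints 3
`print(c[0])` → prints [5, 6]

Answer:
[7, 2, 394]
3
[5, 6]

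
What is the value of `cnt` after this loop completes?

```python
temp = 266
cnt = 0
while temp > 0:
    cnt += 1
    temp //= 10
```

Count digits by repeated division by 10
`cnt` takes the values: 0 → 1 → 2 → 3

Answer: 3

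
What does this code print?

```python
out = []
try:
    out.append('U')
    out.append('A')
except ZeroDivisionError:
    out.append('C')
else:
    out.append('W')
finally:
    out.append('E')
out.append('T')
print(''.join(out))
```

Execution trace: 'U' (try body) → 'A' (try body, no exception) → 'W' (else) → 'E' (finally) → 'T' (after the try/except). Output: UAWET

Answer: UAWET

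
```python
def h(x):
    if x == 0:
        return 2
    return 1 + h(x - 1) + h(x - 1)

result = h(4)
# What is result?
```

h(x) = 1 + 2·h(x-1), h(0)=2. Closed form: (2+1)·2^4 - 1 = 47.

Answer: 47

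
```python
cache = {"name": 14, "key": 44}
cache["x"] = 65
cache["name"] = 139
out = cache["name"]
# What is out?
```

Trace:
`cache = {"name": 14, "key": 44}` → cache = {'name': 14, 'key': 44}
`cache["x"] = 65` → cache = {'name': 14, 'key': 44, 'x': 65}
`cache["name"] = 139` → cache = {'name': 139, 'key': 44, 'x': 65}
`out = cache["name"]` → out = 139
So out = 139

Answer: 139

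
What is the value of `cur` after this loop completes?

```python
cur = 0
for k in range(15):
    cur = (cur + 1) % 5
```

Increment mod 5, 15 times = 0
`cur` takes the values: 0 → 1 → 2 → 3 → 4 → 0 → 1 → 2 → 3 → 4 → 0 → 1 → 2 → 3 → 4 → 0

Answer: 0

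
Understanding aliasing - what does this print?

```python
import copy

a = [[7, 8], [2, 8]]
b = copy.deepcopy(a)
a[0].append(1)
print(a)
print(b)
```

Key concept: deep copy is fully independent.
Step by step:
`a = [[7, 8], [2, 8]]` → a = [[7, 8], [2, 8]]
`b = copy.deepcopy(a)` → b = [[7, 8], [2, 8]]
`a[0].append(1)` → a = [[7, 8, 1], [2, 8]]
`print(a)` → prints [[7, 8, 1], [2, 8]]
`print(b)` → prints [[7, 8], [2, 8]]

Answer:
[[7, 8, 1], [2, 8]]
[[7, 8], [2, 8]]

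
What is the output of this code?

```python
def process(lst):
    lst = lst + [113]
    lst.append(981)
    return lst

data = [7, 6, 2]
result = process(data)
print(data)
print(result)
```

Key concept: rebinding parameter vs mutation.
Step by step:
`data = [7, 6, 2]` → data = [7, 6, 2]
`result = process(data)` → result = [7, 6, 2, 113, 981]
`print(data)` → prints [7, 6, 2]
`print(result)` → prints [7, 6, 2, 113, 981]

Answer:
[7, 6, 2]
[7, 6, 2, 113, 981]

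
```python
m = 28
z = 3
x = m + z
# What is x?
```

Trace:
`m = 28` → m = 28
`z = 3` → z = 3
`x = m + z` → x = 31
So x = 31

Answer: 31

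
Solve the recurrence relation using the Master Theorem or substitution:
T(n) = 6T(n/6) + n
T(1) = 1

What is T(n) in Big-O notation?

By Master Theorem: a=6, b=6, f(n)=n. Since log_6(6) = 1 and f(n) = Θ(n^1), Case 2 applies. T(n) = O(n log n).

Answer: O(n log n)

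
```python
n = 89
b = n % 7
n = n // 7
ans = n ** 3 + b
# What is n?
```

Trace:
`n = 89` → n = 89
`b = n % 7` → b = 5
`n = n // 7` → n = 12
`ans = n ** 3 + b` → ans = 1733
So n = 12

Answer: 12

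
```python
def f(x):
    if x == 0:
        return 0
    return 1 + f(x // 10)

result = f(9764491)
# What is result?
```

Count of digits of 9764491: 7

Answer: 7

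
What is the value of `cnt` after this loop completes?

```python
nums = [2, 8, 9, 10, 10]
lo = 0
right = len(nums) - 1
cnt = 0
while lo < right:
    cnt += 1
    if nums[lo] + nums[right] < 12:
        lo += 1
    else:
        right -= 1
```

Steps to find pair summing to 12
`cnt` takes the values: 0 → 1 → 2 → 3 → 4

Answer: 4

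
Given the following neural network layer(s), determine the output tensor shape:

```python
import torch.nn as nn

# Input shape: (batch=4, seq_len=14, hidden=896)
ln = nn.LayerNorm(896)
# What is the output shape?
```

Input: (4, 14, 896) -> Output: (4, 14, 896)

Answer: (4, 14, 896)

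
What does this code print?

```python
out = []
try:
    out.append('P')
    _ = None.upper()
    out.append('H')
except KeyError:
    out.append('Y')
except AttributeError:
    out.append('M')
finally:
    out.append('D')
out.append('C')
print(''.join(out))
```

Execution trace: 'P' (try body) → 'M' (except AttributeError) → 'D' (finally) → 'C' (after the try/except). Output: PMDC

Answer: PMDC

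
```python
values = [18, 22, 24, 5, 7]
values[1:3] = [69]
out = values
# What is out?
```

Trace:
`values = [18, 22, 24, 5, 7]` → values = [18, 22, 24, 5, 7]
`values[1:3] = [69]` → values = [18, 69, 5, 7]
`out = values` → out = [18, 69, 5, 7]
So out = [18, 69, 5, 7]

Answer: [18, 69, 5, 7]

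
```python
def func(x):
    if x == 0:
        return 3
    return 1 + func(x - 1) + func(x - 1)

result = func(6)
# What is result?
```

func(x) = 1 + 2·func(x-1), func(0)=3. Closed form: (3+1)·2^6 - 1 = 255.

Answer: 255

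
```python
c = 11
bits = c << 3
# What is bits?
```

Trace:
`c = 11` → c = 11
`bits = c << 3` → bits = 88
So bits = 88

Answer: 88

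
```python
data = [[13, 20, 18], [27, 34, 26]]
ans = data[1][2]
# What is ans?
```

Trace:
`data = [[13, 20, 18], [27, 34, 26]]` → data = [[13, 20, 18], [27, 34, 26]]
`ans = data[1][2]` → ans = 26
So ans = 26

Answer: 26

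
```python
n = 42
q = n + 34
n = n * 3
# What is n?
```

Trace:
`n = 42` → n = 42
`q = n + 34` → q = 76
`n = n * 3` → n = 126
So n = 126

Answer: 126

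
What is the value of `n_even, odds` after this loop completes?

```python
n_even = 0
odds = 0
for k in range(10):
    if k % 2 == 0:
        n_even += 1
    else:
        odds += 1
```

Count evens and odds in range(10)
`n_even, odds` takes the values: (0, 0) → (1, 0) → (1, 1) → (2, 1) → (2, 2) → (3, 2) → (3, 3) → (4, 3) → (4, 4) → (5, 4) → (5, 5)

Answer: 5, 5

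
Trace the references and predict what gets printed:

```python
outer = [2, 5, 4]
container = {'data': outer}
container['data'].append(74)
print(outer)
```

Key concept: dict holds reference to list.
Step by step:
`outer = [2, 5, 4]` → outer = [2, 5, 4]
`container = {'data': outer}` → container = {'data': [2, 5, 4]}
`container['data'].append(74)` → outer = [2, 5, 4, 74]; container = {'data': [2, 5, 4, 74]}
`print(outer)` → prints [2, 5, 4, 74]

Answer: [2, 5, 4, 74]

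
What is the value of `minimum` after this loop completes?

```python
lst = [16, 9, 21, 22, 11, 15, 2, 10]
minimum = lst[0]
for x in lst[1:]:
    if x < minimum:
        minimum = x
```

Minimum of [16, 9, 21, 22, 11, 15, 2, 10]
`minimum` takes the values: 16 → 9 → 2

Answer: 2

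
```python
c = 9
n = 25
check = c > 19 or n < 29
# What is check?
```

Trace:
`c = 9` → c = 9
`n = 25` → n = 25
`check = c > 19 or n < 29` → check = True
So check = True

Answer: True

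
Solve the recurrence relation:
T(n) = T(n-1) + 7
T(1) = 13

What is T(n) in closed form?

Unrolling: T(n) = T(1) + 7·(n-1) = 13 + 7(n-1) = 7n + 6.

Answer: T(n) = 7n + 6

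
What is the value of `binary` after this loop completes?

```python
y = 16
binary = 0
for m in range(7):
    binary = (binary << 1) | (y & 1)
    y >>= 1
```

Reverse lowest 7 bits of 16
`binary` takes the values: 0 → 1 → 2 → 4

Answer: 4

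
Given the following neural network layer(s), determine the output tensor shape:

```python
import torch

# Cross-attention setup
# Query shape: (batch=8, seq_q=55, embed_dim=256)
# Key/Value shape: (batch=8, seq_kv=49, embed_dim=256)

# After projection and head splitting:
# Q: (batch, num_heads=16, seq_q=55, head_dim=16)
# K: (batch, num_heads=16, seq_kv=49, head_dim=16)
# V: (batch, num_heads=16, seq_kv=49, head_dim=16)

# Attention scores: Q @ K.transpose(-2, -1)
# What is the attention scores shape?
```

Input: (8, 55, 256) -> Output: (8, 16, 55, 49)

Answer: (8, 16, 55, 49)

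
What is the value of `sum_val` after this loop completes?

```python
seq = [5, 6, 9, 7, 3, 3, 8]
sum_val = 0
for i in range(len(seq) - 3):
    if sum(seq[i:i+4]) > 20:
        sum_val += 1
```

Count windows with sum > 20
`sum_val` takes the values: 0 → 1 → 2 → 3 → 4

Answer: 4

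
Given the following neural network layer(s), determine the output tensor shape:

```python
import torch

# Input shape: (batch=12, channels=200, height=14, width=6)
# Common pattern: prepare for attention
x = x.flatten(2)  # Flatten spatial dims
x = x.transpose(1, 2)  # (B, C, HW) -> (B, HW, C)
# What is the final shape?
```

Input: (12, 200, 14, 6) -> after flatten(2): (12, 200, 84) -> Output: (12, 84, 200)

Answer: (12, 84, 200)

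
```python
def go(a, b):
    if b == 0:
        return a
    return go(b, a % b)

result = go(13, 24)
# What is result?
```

go(13, 24) -> go(24, 13) -> go(13, 11) -> go(11, 2) -> go(2, 1) -> go(1, 0) -> 1

Answer: 1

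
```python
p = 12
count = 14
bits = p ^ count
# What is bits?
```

Trace:
`p = 12` → p = 12
`count = 14` → count = 14
`bits = p ^ count` → bits = 2
So bits = 2

Answer: 2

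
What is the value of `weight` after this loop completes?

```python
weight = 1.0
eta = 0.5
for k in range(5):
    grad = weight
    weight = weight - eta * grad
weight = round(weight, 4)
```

Gradient descent: w = 1.0 * (1 - 0.5)^5
`weight` takes the values: 1.0 → 0.5 → 0.25 → 0.125 → 0.0625 → 0.03125 → 0.0312

Answer: 0.0312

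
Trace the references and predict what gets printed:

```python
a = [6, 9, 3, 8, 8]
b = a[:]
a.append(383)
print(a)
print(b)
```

Key concept: slice [:] creates copy.
Step by step:
`a = [6, 9, 3, 8, 8]` → a = [6, 9, 3, 8, 8]
`b = a[:]` → b = [6, 9, 3, 8, 8]
`a.append(383)` → a = [6, 9, 3, 8, 8, 383]
`print(a)` → prints [6, 9, 3, 8, 8, 383]
`print(b)` → prints [6, 9, 3, 8, 8]

Answer:
[6, 9, 3, 8, 8, 383]
[6, 9, 3, 8, 8]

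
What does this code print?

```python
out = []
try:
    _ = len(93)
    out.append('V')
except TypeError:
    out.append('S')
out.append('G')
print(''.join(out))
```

Execution trace: 'S' (except TypeError) → 'G' (after the try/except). Output: SG

Answer: SG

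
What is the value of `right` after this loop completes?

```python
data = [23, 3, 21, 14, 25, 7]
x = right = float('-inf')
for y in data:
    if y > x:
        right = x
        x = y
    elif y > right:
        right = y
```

Second largest (with repeats) in [23, 3, 21, 14, 25, 7]
`right` takes the values: -inf → 3 → 21 → 23

Answer: 23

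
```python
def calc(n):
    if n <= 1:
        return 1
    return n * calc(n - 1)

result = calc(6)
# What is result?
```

calc(6) = 6 * 5 * 4 * 3 * 2 * 1 = 720

Answer: 720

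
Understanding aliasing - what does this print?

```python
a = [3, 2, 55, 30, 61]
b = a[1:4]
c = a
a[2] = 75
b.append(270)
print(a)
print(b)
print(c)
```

Key concept: slice vs alias.
Step by step:
`a = [3, 2, 55, 30, 61]` → a = [3, 2, 55, 30, 61]
`b = a[1:4]` → b = [2, 55, 30]
`c = a` → c = [3, 2, 55, 30, 61] (same object as a)
`a[2] = 75` → a = [3, 2, 75, 30, 61] (same object as c); c = [3, 2, 75, 30, 61] (same object as a)
`b.append(270)` → b = [2, 55, 30, 270]
`print(a)` → prints [3, 2, 75, 30, 61]
`print(b)` → prints [2, 55, 30, 270]
`print(c)` → prints [3, 2, 75, 30, 61]

Answer:
[3, 2, 75, 30, 61]
[2, 55, 30, 270]
[3, 2, 75, 30, 61]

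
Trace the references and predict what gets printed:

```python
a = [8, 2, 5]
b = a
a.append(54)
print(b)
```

Key concept: basic list aliasing.
Step by step:
`a = [8, 2, 5]` → a = [8, 2, 5]
`b = a` → b = [8, 2, 5] (same object as a)
`a.append(54)` → a = [8, 2, 5, 54] (same object as b); b = [8, 2, 5, 54] (same object as a)
`print(b)` → prints [8, 2, 5, 54]

Answer: [8, 2, 5, 54]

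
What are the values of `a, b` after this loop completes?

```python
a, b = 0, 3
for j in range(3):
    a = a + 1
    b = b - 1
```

a goes 0→3, b goes 3→0
`a, b` takes the values: (0, 3) → (1, 3) → (1, 2) → (2, 2) → (2, 1) → (3, 1) → (3, 0)

Answer: 3, 0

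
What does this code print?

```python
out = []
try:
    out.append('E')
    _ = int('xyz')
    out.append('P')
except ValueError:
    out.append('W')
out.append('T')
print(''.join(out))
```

Execution trace: 'E' (try body) → 'W' (except ValueError) → 'T' (after the try/except). Output: EWT

Answer: EWT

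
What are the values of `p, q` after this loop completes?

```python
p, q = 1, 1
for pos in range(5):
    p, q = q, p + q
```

Fibonacci: after 5 iterations
`p, q` takes the values: (1, 1) → (1, 2) → (2, 3) → (3, 5) → (5, 8) → (8, 13)

Answer: 8, 13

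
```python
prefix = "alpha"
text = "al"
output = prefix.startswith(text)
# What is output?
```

Trace:
`prefix = "alpha"` → prefix = 'alpha'
`text = "al"` → text = 'al'
`output = prefix.startswith(text)` → output = True
So output = True

Answer: True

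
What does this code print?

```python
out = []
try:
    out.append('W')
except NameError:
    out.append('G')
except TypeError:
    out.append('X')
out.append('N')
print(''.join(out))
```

Execution trace: 'W' (try body, no exception) → 'N' (after the try/except). Output: WN

Answer: WN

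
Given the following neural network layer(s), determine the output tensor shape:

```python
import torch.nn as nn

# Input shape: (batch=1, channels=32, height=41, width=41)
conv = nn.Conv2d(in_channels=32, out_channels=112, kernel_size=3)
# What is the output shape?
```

Input: (1, 32, 41, 41) -> Output: (1, 112, 39, 39)

Answer: (1, 112, 39, 39)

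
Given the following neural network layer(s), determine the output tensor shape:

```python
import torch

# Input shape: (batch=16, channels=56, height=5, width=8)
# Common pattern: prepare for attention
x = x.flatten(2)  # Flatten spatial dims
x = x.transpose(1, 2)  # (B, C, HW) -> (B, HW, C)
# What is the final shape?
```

Input: (16, 56, 5, 8) -> after flatten(2): (16, 56, 40) -> Output: (16, 40, 56)

Answer: (16, 40, 56)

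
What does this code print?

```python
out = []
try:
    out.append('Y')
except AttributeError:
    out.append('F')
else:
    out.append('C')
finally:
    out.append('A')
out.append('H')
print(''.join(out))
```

Execution trace: 'Y' (try body, no exception) → 'C' (else) → 'A' (finally) → 'H' (after the try/except). Output: YCAH

Answer: YCAH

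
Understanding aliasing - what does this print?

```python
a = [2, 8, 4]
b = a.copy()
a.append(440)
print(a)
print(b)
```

Key concept: list.copy() creates independent copy.
Step by step:
`a = [2, 8, 4]` → a = [2, 8, 4]
`b = a.copy()` → b = [2, 8, 4]
`a.append(440)` → a = [2, 8, 4, 440]
`print(a)` → prints [2, 8, 4, 440]
`print(b)` → prints [2, 8, 4]

Answer:
[2, 8, 4, 440]
[2, 8, 4]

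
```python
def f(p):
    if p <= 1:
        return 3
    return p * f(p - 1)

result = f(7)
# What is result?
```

f(7) = 7 * 6 * 5 * 4 * 3 * 2 * 3 = 15120

Answer: 15120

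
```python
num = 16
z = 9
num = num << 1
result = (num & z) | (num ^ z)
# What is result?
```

Trace:
`num = 16` → num = 16
`z = 9` → z = 9
`num = num << 1` → num = 32
`result = (num & z) | (num ^ z)` → result = 41
So result = 41

Answer: 41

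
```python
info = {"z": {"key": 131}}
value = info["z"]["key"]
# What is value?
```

Trace:
`info = {"z": {"key": 131}}` → info = {'z': {'key': 131}}
`value = info["z"]["key"]` → value = 131
So value = 131

Answer: 131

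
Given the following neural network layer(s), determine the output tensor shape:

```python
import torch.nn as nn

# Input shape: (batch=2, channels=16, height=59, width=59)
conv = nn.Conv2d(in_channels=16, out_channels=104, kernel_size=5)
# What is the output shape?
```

Input: (2, 16, 59, 59) -> Output: (2, 104, 55, 55)

Answer: (2, 104, 55, 55)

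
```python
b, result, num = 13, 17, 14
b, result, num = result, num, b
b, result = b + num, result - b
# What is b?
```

Trace:
`b, result, num = 13, 17, 14` → b = 13; result = 17; num = 14
`b, result, num = result, num, b` → b = 17; result = 14; num = 13
`b, result = b + num, result - b` → b = 30; result = -3
So b = 30

Answer: 30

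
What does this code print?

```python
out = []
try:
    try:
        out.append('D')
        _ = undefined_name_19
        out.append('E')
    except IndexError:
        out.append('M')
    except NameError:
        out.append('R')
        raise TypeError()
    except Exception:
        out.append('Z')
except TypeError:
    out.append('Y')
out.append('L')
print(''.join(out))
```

Execution trace: 'D' (inner try body) → 'R' (inner except NameError) → 'Y' (outer except TypeError) → 'L' (after the try/except). Output: DRYL

Answer: DRYL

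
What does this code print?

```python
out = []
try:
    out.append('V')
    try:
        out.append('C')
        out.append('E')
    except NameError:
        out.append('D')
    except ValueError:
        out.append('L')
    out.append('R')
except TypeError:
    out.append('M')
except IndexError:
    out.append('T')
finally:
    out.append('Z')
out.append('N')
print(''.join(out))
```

Execution trace: 'V' (try body) → 'C' (inner try body) → 'E' (inner try body, no exception) → 'R' (try body, no exception) → 'Z' (finally) → 'N' (after the try/except). Output: VCERZN

Answer: VCERZN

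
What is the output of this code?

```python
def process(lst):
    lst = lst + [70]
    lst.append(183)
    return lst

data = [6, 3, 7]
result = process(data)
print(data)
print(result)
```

Key concept: rebinding parameter vs mutation.
Step by step:
`data = [6, 3, 7]` → data = [6, 3, 7]
`result = process(data)` → result = [6, 3, 7, 70, 183]
`print(data)` → prints [6, 3, 7]
`print(result)` → prints [6, 3, 7, 70, 183]

Answer:
[6, 3, 7]
[6, 3, 7, 70, 183]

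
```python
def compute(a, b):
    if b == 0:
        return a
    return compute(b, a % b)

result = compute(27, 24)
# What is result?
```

compute(27, 24) -> compute(24, 3) -> compute(3, 0) -> 3

Answer: 3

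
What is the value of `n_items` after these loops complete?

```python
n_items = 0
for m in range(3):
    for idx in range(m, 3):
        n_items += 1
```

Upper triangle: 3 + 2 + ... + 1
`n_items` takes the values: 0 → 1 → 2 → 3 → 4 → 5 → 6

Answer: 6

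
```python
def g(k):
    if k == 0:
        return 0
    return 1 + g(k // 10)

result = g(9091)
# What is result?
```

Count of digits of 9091: 4

Answer: 4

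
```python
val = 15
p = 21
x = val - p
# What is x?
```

Trace:
`val = 15` → val = 15
`p = 21` → p = 21
`x = val - p` → x = -6
So x = -6

Answer: -6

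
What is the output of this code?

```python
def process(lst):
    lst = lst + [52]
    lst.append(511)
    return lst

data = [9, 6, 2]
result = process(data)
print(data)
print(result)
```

Key concept: rebinding parameter vs mutation.
Step by step:
`data = [9, 6, 2]` → data = [9, 6, 2]
`result = process(data)` → result = [9, 6, 2, 52, 511]
`print(data)` → prints [9, 6, 2]
`print(result)` → prints [9, 6, 2, 52, 511]

Answer:
[9, 6, 2]
[9, 6, 2, 52, 511]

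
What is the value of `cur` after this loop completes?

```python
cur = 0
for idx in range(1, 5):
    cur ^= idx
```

XOR of 1 to 4
`cur` takes the values: 0 → 1 → 3 → 0 → 4

Answer: 4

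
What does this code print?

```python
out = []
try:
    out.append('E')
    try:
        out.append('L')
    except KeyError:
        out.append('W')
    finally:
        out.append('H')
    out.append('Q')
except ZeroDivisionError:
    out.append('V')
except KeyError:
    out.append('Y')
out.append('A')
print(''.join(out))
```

Execution trace: 'E' (try body) → 'L' (inner try body, no exception) → 'H' (inner finally) → 'Q' (try body, no exception) → 'A' (after the try/except). Output: ELHQA

Answer: ELHQA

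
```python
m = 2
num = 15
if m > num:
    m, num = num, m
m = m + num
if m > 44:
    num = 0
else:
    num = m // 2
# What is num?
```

Trace:
`m = 2` → m = 2
`num = 15` → num = 15
`if m > num: ...` → m > num is False → no variable changes
`m = m + num` → m = 17
`if m > 44: ...` → m > 44 is False, take else branch → num = 8
So num = 8

Answer: 8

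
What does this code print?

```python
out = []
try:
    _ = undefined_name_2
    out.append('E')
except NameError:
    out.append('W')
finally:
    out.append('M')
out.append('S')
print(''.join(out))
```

Execution trace: 'W' (except NameError) → 'M' (finally) → 'S' (after the try/except). Output: WMS

Answer: WMS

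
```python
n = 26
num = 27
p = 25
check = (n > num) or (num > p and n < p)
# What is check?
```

Trace:
`n = 26` → n = 26
`num = 27` → num = 27
`p = 25` → p = 25
`check = (n > num) or (num > p and n < p)` → check = False
So check = False

Answer: False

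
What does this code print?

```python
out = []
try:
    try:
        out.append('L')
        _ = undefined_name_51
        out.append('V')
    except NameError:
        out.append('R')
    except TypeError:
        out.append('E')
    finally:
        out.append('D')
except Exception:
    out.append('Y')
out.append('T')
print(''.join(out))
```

Execution trace: 'L' (inner try body) → 'R' (inner except NameError) → 'D' (inner finally) → 'T' (after the try/except). Output: LRDT

Answer: LRDT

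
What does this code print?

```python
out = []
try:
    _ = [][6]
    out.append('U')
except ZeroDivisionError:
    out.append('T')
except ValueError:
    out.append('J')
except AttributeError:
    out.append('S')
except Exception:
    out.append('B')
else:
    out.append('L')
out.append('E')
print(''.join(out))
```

Execution trace: 'B' (except Exception) → 'E' (after the try/except). Output: BE

Answer: BE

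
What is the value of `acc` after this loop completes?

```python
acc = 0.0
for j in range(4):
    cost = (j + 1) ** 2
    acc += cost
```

Sum of squared losses 1² + 2² + ... + 4²
`acc` takes the values: 0.0 → 1.0 → 5.0 → 14.0 → 30.0

Answer: 30.0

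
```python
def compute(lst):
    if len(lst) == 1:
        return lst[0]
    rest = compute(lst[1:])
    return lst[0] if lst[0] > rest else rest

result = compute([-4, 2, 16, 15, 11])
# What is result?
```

Recursive max over [-4, 2, 16, 15, 11] = 16

Answer: 16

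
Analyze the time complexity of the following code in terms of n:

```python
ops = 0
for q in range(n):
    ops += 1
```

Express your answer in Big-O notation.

Each loop level contributes: n. Multiplying the contributions gives O(n).

Answer: O(n)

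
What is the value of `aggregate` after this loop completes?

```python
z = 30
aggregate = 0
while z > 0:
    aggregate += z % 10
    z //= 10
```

Sum digits of 30
`aggregate` takes the values: 0 → 3

Answer: 3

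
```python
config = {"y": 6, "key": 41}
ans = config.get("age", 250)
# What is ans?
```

Trace:
`config = {"y": 6, "key": 41}` → config = {'y': 6, 'key': 41}
`ans = config.get("age", 250)` → ans = 250
So ans = 250

Answer: 250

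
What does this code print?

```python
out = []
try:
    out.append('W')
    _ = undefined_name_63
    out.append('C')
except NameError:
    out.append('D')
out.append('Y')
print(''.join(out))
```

Execution trace: 'W' (try body) → 'D' (except NameError) → 'Y' (after the try/except). Output: WDY

Answer: WDY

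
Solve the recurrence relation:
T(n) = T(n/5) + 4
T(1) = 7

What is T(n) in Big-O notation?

Each step divides n by 5 and adds 4. After log_5(n) steps we reach T(1)=7. So T(n) = 4·log_5(n) + 7 = O(log n).

Answer: O(log n)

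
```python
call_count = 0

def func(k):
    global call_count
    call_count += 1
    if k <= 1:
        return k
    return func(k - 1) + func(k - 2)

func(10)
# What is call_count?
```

Calls(k) = 1 + Calls(k-1) + Calls(k-2); Calls(0)=Calls(1)=1. For k=10 this gives 177.

Answer: 177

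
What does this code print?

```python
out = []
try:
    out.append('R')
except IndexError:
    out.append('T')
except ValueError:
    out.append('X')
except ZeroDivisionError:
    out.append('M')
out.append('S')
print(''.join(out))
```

Execution trace: 'R' (try body, no exception) → 'S' (after the try/except). Output: RS

Answer: RS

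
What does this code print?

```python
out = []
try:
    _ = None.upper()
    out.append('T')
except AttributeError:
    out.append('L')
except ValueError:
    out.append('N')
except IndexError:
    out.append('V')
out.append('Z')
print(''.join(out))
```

Execution trace: 'L' (except AttributeError) → 'Z' (after the try/except). Output: LZ

Answer: LZ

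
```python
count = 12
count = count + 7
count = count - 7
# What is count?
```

Trace:
`count = 12` → count = 12
`count = count + 7` → count = 19
`count = count - 7` → count = 12
So count = 12

Answer: 12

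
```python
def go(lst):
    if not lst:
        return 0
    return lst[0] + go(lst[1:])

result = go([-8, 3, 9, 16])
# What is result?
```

(-8) + 3 + 9 + 16 + 0 = 20

Answer: 20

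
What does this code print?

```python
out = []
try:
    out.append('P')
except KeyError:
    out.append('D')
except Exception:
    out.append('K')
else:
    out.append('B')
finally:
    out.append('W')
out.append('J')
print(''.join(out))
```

Execution trace: 'P' (try body, no exception) → 'B' (else) → 'W' (finally) → 'J' (after the try/except). Output: PBWJ

Answer: PBWJ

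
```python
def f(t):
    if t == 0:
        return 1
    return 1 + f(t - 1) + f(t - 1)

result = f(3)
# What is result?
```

f(t) = 1 + 2·f(t-1), f(0)=1. Closed form: (1+1)·2^3 - 1 = 15.

Answer: 15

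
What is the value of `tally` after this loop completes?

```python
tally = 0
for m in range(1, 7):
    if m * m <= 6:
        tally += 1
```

Count numbers where m² ≤ 6
`tally` takes the values: 0 → 1 → 2

Answer: 2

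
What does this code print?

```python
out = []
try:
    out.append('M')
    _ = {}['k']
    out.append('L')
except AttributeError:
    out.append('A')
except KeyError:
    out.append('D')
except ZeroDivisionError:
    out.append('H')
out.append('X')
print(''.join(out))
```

Execution trace: 'M' (try body) → 'D' (except KeyError) → 'X' (after the try/except). Output: MDX

Answer: MDX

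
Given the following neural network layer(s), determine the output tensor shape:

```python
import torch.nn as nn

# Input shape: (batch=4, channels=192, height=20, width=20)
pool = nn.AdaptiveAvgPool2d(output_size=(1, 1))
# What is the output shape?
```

Input: (4, 192, 20, 20) -> Output: (4, 192, 1, 1)

Answer: (4, 192, 1, 1)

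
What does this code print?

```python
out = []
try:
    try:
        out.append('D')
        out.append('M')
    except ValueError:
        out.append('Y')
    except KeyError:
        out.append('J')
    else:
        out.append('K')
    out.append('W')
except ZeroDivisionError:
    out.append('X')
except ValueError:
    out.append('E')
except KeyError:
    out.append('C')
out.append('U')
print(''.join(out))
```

Execution trace: 'D' (inner try body) → 'M' (inner try body, no exception) → 'K' (inner else) → 'W' (try body, no exception) → 'U' (after the try/except). Output: DMKWU

Answer: DMKWU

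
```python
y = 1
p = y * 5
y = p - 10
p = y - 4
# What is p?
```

Trace:
`y = 1` → y = 1
`p = y * 5` → p = 5
`y = p - 10` → y = -5
`p = y - 4` → p = -9
So p = -9

Answer: -9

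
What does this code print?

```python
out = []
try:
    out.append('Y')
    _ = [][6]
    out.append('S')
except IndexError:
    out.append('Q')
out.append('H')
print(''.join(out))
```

Execution trace: 'Y' (try body) → 'Q' (except IndexError) → 'H' (after the try/except). Output: YQH

Answer: YQH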